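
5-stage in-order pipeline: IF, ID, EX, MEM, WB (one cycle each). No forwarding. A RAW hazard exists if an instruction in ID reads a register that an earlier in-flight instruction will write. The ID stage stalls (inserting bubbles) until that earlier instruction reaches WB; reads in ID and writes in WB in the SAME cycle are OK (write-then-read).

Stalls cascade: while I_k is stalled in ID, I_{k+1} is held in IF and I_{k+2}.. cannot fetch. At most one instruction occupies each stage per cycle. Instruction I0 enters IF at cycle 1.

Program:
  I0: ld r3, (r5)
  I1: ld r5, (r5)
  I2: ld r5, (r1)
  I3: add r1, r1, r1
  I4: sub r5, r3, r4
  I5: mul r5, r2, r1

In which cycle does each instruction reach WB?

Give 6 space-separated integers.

Answer: 5 6 7 8 9 11

Derivation:
I0 ld r3 <- r5: IF@1 ID@2 stall=0 (-) EX@3 MEM@4 WB@5
I1 ld r5 <- r5: IF@2 ID@3 stall=0 (-) EX@4 MEM@5 WB@6
I2 ld r5 <- r1: IF@3 ID@4 stall=0 (-) EX@5 MEM@6 WB@7
I3 add r1 <- r1,r1: IF@4 ID@5 stall=0 (-) EX@6 MEM@7 WB@8
I4 sub r5 <- r3,r4: IF@5 ID@6 stall=0 (-) EX@7 MEM@8 WB@9
I5 mul r5 <- r2,r1: IF@6 ID@7 stall=1 (RAW on I3.r1 (WB@8)) EX@9 MEM@10 WB@11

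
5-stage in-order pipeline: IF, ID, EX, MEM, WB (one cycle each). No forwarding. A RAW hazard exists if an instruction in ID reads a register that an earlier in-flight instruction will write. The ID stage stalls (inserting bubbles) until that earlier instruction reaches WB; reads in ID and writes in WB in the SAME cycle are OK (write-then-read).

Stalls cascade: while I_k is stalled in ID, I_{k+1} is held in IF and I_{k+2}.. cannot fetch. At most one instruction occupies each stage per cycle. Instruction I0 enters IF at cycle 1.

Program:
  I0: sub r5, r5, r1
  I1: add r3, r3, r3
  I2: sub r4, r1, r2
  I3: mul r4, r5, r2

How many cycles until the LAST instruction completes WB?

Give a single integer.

Answer: 8

Derivation:
I0 sub r5 <- r5,r1: IF@1 ID@2 stall=0 (-) EX@3 MEM@4 WB@5
I1 add r3 <- r3,r3: IF@2 ID@3 stall=0 (-) EX@4 MEM@5 WB@6
I2 sub r4 <- r1,r2: IF@3 ID@4 stall=0 (-) EX@5 MEM@6 WB@7
I3 mul r4 <- r5,r2: IF@4 ID@5 stall=0 (-) EX@6 MEM@7 WB@8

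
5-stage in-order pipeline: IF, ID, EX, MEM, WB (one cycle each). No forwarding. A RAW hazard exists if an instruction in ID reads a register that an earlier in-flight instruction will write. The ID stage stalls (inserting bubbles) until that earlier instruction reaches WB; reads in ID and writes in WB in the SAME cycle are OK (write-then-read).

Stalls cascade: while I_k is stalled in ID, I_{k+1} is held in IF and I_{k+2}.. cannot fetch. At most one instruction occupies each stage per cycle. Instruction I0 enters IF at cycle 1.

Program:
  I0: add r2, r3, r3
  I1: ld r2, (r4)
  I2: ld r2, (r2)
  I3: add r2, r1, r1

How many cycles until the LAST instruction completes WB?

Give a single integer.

Answer: 10

Derivation:
I0 add r2 <- r3,r3: IF@1 ID@2 stall=0 (-) EX@3 MEM@4 WB@5
I1 ld r2 <- r4: IF@2 ID@3 stall=0 (-) EX@4 MEM@5 WB@6
I2 ld r2 <- r2: IF@3 ID@4 stall=2 (RAW on I1.r2 (WB@6)) EX@7 MEM@8 WB@9
I3 add r2 <- r1,r1: IF@4 ID@7 stall=0 (-) EX@8 MEM@9 WB@10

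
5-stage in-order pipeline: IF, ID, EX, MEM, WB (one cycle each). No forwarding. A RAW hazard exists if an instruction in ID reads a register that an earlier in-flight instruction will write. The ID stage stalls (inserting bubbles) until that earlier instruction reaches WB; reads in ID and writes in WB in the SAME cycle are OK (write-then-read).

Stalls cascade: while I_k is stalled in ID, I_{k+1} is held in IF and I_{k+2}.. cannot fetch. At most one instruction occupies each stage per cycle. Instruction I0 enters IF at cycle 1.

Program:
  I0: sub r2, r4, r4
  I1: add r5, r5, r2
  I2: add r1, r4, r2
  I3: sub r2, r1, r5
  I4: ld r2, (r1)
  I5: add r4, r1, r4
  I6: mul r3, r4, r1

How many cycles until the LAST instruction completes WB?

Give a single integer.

I0 sub r2 <- r4,r4: IF@1 ID@2 stall=0 (-) EX@3 MEM@4 WB@5
I1 add r5 <- r5,r2: IF@2 ID@3 stall=2 (RAW on I0.r2 (WB@5)) EX@6 MEM@7 WB@8
I2 add r1 <- r4,r2: IF@3 ID@6 stall=0 (-) EX@7 MEM@8 WB@9
I3 sub r2 <- r1,r5: IF@6 ID@7 stall=2 (RAW on I2.r1 (WB@9)) EX@10 MEM@11 WB@12
I4 ld r2 <- r1: IF@7 ID@10 stall=0 (-) EX@11 MEM@12 WB@13
I5 add r4 <- r1,r4: IF@10 ID@11 stall=0 (-) EX@12 MEM@13 WB@14
I6 mul r3 <- r4,r1: IF@11 ID@12 stall=2 (RAW on I5.r4 (WB@14)) EX@15 MEM@16 WB@17

Answer: 17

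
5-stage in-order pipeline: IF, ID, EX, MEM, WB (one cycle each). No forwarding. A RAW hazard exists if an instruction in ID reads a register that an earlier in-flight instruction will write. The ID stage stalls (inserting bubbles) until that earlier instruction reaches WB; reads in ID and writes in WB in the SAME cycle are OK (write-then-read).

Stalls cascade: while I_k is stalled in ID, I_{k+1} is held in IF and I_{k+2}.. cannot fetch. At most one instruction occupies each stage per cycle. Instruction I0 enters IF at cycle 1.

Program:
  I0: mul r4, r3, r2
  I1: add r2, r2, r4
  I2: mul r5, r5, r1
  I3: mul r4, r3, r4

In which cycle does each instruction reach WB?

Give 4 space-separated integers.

I0 mul r4 <- r3,r2: IF@1 ID@2 stall=0 (-) EX@3 MEM@4 WB@5
I1 add r2 <- r2,r4: IF@2 ID@3 stall=2 (RAW on I0.r4 (WB@5)) EX@6 MEM@7 WB@8
I2 mul r5 <- r5,r1: IF@3 ID@6 stall=0 (-) EX@7 MEM@8 WB@9
I3 mul r4 <- r3,r4: IF@6 ID@7 stall=0 (-) EX@8 MEM@9 WB@10

Answer: 5 8 9 10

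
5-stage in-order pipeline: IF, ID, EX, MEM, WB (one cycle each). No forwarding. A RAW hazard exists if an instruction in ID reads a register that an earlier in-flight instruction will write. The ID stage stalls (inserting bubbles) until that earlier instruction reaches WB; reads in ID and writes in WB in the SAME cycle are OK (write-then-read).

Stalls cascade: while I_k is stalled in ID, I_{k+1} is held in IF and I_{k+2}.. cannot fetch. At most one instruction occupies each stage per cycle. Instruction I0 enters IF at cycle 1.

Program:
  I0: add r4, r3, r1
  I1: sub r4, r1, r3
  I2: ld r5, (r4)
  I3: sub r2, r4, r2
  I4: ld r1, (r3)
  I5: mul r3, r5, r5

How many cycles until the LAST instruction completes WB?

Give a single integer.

I0 add r4 <- r3,r1: IF@1 ID@2 stall=0 (-) EX@3 MEM@4 WB@5
I1 sub r4 <- r1,r3: IF@2 ID@3 stall=0 (-) EX@4 MEM@5 WB@6
I2 ld r5 <- r4: IF@3 ID@4 stall=2 (RAW on I1.r4 (WB@6)) EX@7 MEM@8 WB@9
I3 sub r2 <- r4,r2: IF@4 ID@7 stall=0 (-) EX@8 MEM@9 WB@10
I4 ld r1 <- r3: IF@7 ID@8 stall=0 (-) EX@9 MEM@10 WB@11
I5 mul r3 <- r5,r5: IF@8 ID@9 stall=0 (-) EX@10 MEM@11 WB@12

Answer: 12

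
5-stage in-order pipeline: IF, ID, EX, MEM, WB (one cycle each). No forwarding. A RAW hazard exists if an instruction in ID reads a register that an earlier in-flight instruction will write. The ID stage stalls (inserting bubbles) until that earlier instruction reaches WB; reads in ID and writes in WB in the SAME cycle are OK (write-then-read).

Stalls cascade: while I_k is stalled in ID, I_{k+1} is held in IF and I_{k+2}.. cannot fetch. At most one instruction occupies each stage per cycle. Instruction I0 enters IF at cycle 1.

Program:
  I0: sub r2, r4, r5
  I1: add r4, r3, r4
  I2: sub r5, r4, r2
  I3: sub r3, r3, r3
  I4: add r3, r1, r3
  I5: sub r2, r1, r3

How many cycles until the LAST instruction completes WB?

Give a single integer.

I0 sub r2 <- r4,r5: IF@1 ID@2 stall=0 (-) EX@3 MEM@4 WB@5
I1 add r4 <- r3,r4: IF@2 ID@3 stall=0 (-) EX@4 MEM@5 WB@6
I2 sub r5 <- r4,r2: IF@3 ID@4 stall=2 (RAW on I1.r4 (WB@6)) EX@7 MEM@8 WB@9
I3 sub r3 <- r3,r3: IF@4 ID@7 stall=0 (-) EX@8 MEM@9 WB@10
I4 add r3 <- r1,r3: IF@7 ID@8 stall=2 (RAW on I3.r3 (WB@10)) EX@11 MEM@12 WB@13
I5 sub r2 <- r1,r3: IF@8 ID@11 stall=2 (RAW on I4.r3 (WB@13)) EX@14 MEM@15 WB@16

Answer: 16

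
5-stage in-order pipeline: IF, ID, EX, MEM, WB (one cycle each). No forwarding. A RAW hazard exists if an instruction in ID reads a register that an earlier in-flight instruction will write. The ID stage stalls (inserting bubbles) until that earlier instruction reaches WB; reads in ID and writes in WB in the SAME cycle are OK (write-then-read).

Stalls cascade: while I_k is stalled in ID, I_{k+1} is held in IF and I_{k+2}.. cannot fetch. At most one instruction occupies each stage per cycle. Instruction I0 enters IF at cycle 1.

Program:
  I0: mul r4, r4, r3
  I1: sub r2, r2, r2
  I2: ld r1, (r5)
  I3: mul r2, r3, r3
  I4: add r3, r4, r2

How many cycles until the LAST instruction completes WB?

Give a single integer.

Answer: 11

Derivation:
I0 mul r4 <- r4,r3: IF@1 ID@2 stall=0 (-) EX@3 MEM@4 WB@5
I1 sub r2 <- r2,r2: IF@2 ID@3 stall=0 (-) EX@4 MEM@5 WB@6
I2 ld r1 <- r5: IF@3 ID@4 stall=0 (-) EX@5 MEM@6 WB@7
I3 mul r2 <- r3,r3: IF@4 ID@5 stall=0 (-) EX@6 MEM@7 WB@8
I4 add r3 <- r4,r2: IF@5 ID@6 stall=2 (RAW on I3.r2 (WB@8)) EX@9 MEM@10 WB@11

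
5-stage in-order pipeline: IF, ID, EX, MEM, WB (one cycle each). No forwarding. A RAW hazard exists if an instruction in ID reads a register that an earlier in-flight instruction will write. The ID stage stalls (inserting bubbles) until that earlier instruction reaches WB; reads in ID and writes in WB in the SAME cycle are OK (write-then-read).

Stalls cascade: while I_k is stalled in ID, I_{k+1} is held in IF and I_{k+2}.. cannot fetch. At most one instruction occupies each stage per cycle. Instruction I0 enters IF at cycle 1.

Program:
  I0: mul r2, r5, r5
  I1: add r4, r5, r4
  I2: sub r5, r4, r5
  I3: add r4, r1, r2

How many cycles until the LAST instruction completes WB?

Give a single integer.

Answer: 10

Derivation:
I0 mul r2 <- r5,r5: IF@1 ID@2 stall=0 (-) EX@3 MEM@4 WB@5
I1 add r4 <- r5,r4: IF@2 ID@3 stall=0 (-) EX@4 MEM@5 WB@6
I2 sub r5 <- r4,r5: IF@3 ID@4 stall=2 (RAW on I1.r4 (WB@6)) EX@7 MEM@8 WB@9
I3 add r4 <- r1,r2: IF@4 ID@7 stall=0 (-) EX@8 MEM@9 WB@10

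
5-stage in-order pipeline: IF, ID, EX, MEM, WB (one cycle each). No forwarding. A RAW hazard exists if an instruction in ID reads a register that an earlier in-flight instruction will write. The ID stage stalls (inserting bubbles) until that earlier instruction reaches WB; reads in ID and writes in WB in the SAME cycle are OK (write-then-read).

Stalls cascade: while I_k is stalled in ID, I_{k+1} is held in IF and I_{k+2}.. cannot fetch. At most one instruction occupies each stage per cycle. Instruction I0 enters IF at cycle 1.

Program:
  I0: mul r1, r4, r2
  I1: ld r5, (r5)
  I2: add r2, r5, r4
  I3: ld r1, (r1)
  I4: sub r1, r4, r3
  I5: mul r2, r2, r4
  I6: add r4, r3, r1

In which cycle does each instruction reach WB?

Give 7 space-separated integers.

Answer: 5 6 9 10 11 12 14

Derivation:
I0 mul r1 <- r4,r2: IF@1 ID@2 stall=0 (-) EX@3 MEM@4 WB@5
I1 ld r5 <- r5: IF@2 ID@3 stall=0 (-) EX@4 MEM@5 WB@6
I2 add r2 <- r5,r4: IF@3 ID@4 stall=2 (RAW on I1.r5 (WB@6)) EX@7 MEM@8 WB@9
I3 ld r1 <- r1: IF@4 ID@7 stall=0 (-) EX@8 MEM@9 WB@10
I4 sub r1 <- r4,r3: IF@7 ID@8 stall=0 (-) EX@9 MEM@10 WB@11
I5 mul r2 <- r2,r4: IF@8 ID@9 stall=0 (-) EX@10 MEM@11 WB@12
I6 add r4 <- r3,r1: IF@9 ID@10 stall=1 (RAW on I4.r1 (WB@11)) EX@12 MEM@13 WB@14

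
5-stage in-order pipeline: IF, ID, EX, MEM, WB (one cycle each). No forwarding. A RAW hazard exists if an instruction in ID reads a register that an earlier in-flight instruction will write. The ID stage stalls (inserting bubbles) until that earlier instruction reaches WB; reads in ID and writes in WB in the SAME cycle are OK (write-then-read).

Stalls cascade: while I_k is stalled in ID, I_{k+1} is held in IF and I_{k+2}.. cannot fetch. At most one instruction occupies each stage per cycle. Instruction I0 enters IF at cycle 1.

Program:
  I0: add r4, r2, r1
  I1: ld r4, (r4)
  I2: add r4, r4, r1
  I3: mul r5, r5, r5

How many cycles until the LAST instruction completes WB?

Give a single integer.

Answer: 12

Derivation:
I0 add r4 <- r2,r1: IF@1 ID@2 stall=0 (-) EX@3 MEM@4 WB@5
I1 ld r4 <- r4: IF@2 ID@3 stall=2 (RAW on I0.r4 (WB@5)) EX@6 MEM@7 WB@8
I2 add r4 <- r4,r1: IF@3 ID@6 stall=2 (RAW on I1.r4 (WB@8)) EX@9 MEM@10 WB@11
I3 mul r5 <- r5,r5: IF@6 ID@9 stall=0 (-) EX@10 MEM@11 WB@12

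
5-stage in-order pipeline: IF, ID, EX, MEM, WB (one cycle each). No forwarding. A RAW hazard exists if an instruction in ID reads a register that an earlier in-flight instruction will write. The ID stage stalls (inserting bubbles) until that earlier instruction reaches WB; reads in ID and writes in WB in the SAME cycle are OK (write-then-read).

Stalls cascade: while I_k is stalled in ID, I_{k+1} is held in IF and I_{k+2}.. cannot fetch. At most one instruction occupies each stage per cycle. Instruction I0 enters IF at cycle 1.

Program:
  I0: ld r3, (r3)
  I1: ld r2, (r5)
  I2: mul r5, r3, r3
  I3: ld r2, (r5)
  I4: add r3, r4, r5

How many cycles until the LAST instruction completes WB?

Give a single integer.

I0 ld r3 <- r3: IF@1 ID@2 stall=0 (-) EX@3 MEM@4 WB@5
I1 ld r2 <- r5: IF@2 ID@3 stall=0 (-) EX@4 MEM@5 WB@6
I2 mul r5 <- r3,r3: IF@3 ID@4 stall=1 (RAW on I0.r3 (WB@5)) EX@6 MEM@7 WB@8
I3 ld r2 <- r5: IF@4 ID@6 stall=2 (RAW on I2.r5 (WB@8)) EX@9 MEM@10 WB@11
I4 add r3 <- r4,r5: IF@6 ID@9 stall=0 (-) EX@10 MEM@11 WB@12

Answer: 12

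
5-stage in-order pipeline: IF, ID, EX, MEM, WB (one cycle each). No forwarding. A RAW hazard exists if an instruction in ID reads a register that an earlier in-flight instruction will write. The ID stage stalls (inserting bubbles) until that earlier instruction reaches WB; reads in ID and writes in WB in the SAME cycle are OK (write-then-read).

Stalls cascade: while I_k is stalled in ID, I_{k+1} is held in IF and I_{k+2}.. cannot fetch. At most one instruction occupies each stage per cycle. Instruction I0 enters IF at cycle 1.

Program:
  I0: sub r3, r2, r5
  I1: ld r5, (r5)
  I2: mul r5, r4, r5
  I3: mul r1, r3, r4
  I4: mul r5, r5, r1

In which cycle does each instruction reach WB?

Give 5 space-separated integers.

Answer: 5 6 9 10 13

Derivation:
I0 sub r3 <- r2,r5: IF@1 ID@2 stall=0 (-) EX@3 MEM@4 WB@5
I1 ld r5 <- r5: IF@2 ID@3 stall=0 (-) EX@4 MEM@5 WB@6
I2 mul r5 <- r4,r5: IF@3 ID@4 stall=2 (RAW on I1.r5 (WB@6)) EX@7 MEM@8 WB@9
I3 mul r1 <- r3,r4: IF@4 ID@7 stall=0 (-) EX@8 MEM@9 WB@10
I4 mul r5 <- r5,r1: IF@7 ID@8 stall=2 (RAW on I3.r1 (WB@10)) EX@11 MEM@12 WB@13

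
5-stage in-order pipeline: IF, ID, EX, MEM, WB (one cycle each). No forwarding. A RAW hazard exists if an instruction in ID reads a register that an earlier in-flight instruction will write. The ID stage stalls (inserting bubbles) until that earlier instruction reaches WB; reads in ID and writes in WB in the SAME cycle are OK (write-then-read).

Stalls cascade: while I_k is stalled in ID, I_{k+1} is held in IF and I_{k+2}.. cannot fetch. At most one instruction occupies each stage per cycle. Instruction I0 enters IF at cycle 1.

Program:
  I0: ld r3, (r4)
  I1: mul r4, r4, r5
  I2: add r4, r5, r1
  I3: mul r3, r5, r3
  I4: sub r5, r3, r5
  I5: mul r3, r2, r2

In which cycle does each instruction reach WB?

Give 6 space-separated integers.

I0 ld r3 <- r4: IF@1 ID@2 stall=0 (-) EX@3 MEM@4 WB@5
I1 mul r4 <- r4,r5: IF@2 ID@3 stall=0 (-) EX@4 MEM@5 WB@6
I2 add r4 <- r5,r1: IF@3 ID@4 stall=0 (-) EX@5 MEM@6 WB@7
I3 mul r3 <- r5,r3: IF@4 ID@5 stall=0 (-) EX@6 MEM@7 WB@8
I4 sub r5 <- r3,r5: IF@5 ID@6 stall=2 (RAW on I3.r3 (WB@8)) EX@9 MEM@10 WB@11
I5 mul r3 <- r2,r2: IF@6 ID@9 stall=0 (-) EX@10 MEM@11 WB@12

Answer: 5 6 7 8 11 12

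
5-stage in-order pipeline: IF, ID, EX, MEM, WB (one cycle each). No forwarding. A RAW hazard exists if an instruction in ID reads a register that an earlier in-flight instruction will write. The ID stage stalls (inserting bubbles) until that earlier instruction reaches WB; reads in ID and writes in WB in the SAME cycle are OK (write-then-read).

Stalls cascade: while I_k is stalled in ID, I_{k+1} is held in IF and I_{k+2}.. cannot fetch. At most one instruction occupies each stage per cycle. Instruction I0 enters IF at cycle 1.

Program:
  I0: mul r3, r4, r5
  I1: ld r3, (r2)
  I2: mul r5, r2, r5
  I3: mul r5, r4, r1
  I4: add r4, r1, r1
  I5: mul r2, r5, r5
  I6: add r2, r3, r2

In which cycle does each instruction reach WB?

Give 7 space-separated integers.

I0 mul r3 <- r4,r5: IF@1 ID@2 stall=0 (-) EX@3 MEM@4 WB@5
I1 ld r3 <- r2: IF@2 ID@3 stall=0 (-) EX@4 MEM@5 WB@6
I2 mul r5 <- r2,r5: IF@3 ID@4 stall=0 (-) EX@5 MEM@6 WB@7
I3 mul r5 <- r4,r1: IF@4 ID@5 stall=0 (-) EX@6 MEM@7 WB@8
I4 add r4 <- r1,r1: IF@5 ID@6 stall=0 (-) EX@7 MEM@8 WB@9
I5 mul r2 <- r5,r5: IF@6 ID@7 stall=1 (RAW on I3.r5 (WB@8)) EX@9 MEM@10 WB@11
I6 add r2 <- r3,r2: IF@7 ID@9 stall=2 (RAW on I5.r2 (WB@11)) EX@12 MEM@13 WB@14

Answer: 5 6 7 8 9 11 14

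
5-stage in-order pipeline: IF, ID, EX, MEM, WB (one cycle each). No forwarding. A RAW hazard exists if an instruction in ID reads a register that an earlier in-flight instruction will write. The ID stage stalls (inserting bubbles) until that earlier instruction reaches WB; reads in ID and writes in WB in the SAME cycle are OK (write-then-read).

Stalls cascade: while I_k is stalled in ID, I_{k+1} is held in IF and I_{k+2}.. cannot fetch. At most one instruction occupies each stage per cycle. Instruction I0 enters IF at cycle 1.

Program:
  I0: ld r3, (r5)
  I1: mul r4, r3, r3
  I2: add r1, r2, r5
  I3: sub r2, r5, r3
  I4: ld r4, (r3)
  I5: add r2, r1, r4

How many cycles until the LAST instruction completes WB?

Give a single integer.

I0 ld r3 <- r5: IF@1 ID@2 stall=0 (-) EX@3 MEM@4 WB@5
I1 mul r4 <- r3,r3: IF@2 ID@3 stall=2 (RAW on I0.r3 (WB@5)) EX@6 MEM@7 WB@8
I2 add r1 <- r2,r5: IF@3 ID@6 stall=0 (-) EX@7 MEM@8 WB@9
I3 sub r2 <- r5,r3: IF@6 ID@7 stall=0 (-) EX@8 MEM@9 WB@10
I4 ld r4 <- r3: IF@7 ID@8 stall=0 (-) EX@9 MEM@10 WB@11
I5 add r2 <- r1,r4: IF@8 ID@9 stall=2 (RAW on I4.r4 (WB@11)) EX@12 MEM@13 WB@14

Answer: 14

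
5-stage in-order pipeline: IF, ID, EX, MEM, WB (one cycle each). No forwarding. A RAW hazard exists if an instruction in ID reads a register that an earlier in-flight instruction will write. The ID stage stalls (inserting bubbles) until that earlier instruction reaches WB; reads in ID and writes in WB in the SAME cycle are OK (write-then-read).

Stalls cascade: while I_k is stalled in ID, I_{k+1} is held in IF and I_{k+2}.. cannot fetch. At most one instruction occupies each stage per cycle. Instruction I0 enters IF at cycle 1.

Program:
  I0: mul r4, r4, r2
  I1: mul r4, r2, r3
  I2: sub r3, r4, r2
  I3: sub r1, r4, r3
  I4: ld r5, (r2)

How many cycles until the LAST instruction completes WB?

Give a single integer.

Answer: 13

Derivation:
I0 mul r4 <- r4,r2: IF@1 ID@2 stall=0 (-) EX@3 MEM@4 WB@5
I1 mul r4 <- r2,r3: IF@2 ID@3 stall=0 (-) EX@4 MEM@5 WB@6
I2 sub r3 <- r4,r2: IF@3 ID@4 stall=2 (RAW on I1.r4 (WB@6)) EX@7 MEM@8 WB@9
I3 sub r1 <- r4,r3: IF@4 ID@7 stall=2 (RAW on I2.r3 (WB@9)) EX@10 MEM@11 WB@12
I4 ld r5 <- r2: IF@7 ID@10 stall=0 (-) EX@11 MEM@12 WB@13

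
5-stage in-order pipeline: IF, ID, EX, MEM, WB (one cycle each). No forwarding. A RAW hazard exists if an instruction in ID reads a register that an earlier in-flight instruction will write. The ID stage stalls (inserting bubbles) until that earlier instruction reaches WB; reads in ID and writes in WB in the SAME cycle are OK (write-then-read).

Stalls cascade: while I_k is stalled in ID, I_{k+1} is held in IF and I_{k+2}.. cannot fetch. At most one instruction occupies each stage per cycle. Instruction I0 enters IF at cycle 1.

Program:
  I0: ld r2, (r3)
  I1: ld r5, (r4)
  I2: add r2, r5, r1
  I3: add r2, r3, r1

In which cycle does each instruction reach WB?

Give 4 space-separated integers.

I0 ld r2 <- r3: IF@1 ID@2 stall=0 (-) EX@3 MEM@4 WB@5
I1 ld r5 <- r4: IF@2 ID@3 stall=0 (-) EX@4 MEM@5 WB@6
I2 add r2 <- r5,r1: IF@3 ID@4 stall=2 (RAW on I1.r5 (WB@6)) EX@7 MEM@8 WB@9
I3 add r2 <- r3,r1: IF@4 ID@7 stall=0 (-) EX@8 MEM@9 WB@10

Answer: 5 6 9 10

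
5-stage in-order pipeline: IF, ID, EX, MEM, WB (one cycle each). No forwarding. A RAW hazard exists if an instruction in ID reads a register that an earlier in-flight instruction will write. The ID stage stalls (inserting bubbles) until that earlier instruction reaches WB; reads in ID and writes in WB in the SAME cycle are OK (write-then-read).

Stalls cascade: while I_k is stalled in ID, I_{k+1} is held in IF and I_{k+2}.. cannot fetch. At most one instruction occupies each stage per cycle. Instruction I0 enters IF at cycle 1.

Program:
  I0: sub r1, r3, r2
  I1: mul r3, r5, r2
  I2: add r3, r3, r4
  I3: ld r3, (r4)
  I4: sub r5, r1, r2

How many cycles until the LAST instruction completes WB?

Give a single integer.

I0 sub r1 <- r3,r2: IF@1 ID@2 stall=0 (-) EX@3 MEM@4 WB@5
I1 mul r3 <- r5,r2: IF@2 ID@3 stall=0 (-) EX@4 MEM@5 WB@6
I2 add r3 <- r3,r4: IF@3 ID@4 stall=2 (RAW on I1.r3 (WB@6)) EX@7 MEM@8 WB@9
I3 ld r3 <- r4: IF@4 ID@7 stall=0 (-) EX@8 MEM@9 WB@10
I4 sub r5 <- r1,r2: IF@7 ID@8 stall=0 (-) EX@9 MEM@10 WB@11

Answer: 11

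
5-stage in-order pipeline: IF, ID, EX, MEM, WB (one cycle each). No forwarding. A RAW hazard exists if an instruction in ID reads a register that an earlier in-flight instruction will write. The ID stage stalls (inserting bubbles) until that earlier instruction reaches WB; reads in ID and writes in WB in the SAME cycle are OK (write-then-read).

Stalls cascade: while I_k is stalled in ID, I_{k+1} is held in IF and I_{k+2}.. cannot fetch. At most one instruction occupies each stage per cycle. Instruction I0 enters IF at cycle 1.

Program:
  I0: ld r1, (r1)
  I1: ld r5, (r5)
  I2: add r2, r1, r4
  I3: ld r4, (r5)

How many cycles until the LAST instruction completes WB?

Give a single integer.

Answer: 9

Derivation:
I0 ld r1 <- r1: IF@1 ID@2 stall=0 (-) EX@3 MEM@4 WB@5
I1 ld r5 <- r5: IF@2 ID@3 stall=0 (-) EX@4 MEM@5 WB@6
I2 add r2 <- r1,r4: IF@3 ID@4 stall=1 (RAW on I0.r1 (WB@5)) EX@6 MEM@7 WB@8
I3 ld r4 <- r5: IF@4 ID@6 stall=0 (-) EX@7 MEM@8 WB@9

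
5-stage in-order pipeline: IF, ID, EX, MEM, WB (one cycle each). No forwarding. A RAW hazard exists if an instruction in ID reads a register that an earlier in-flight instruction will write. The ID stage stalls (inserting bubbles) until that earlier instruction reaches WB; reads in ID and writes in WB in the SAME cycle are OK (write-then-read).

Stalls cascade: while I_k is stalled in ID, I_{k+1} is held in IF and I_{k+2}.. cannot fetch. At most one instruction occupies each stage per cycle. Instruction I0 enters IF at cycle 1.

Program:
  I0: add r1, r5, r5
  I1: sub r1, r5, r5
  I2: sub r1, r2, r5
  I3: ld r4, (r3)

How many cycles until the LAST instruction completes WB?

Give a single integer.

I0 add r1 <- r5,r5: IF@1 ID@2 stall=0 (-) EX@3 MEM@4 WB@5
I1 sub r1 <- r5,r5: IF@2 ID@3 stall=0 (-) EX@4 MEM@5 WB@6
I2 sub r1 <- r2,r5: IF@3 ID@4 stall=0 (-) EX@5 MEM@6 WB@7
I3 ld r4 <- r3: IF@4 ID@5 stall=0 (-) EX@6 MEM@7 WB@8

Answer: 8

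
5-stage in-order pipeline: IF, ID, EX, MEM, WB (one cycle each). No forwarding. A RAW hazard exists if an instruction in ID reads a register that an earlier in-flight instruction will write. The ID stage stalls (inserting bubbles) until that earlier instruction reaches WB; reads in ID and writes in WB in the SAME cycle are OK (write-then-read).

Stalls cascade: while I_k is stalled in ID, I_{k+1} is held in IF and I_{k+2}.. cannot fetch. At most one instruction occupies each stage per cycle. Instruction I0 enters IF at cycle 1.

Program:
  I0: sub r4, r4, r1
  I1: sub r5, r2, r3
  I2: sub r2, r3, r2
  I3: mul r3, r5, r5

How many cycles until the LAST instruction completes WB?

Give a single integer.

I0 sub r4 <- r4,r1: IF@1 ID@2 stall=0 (-) EX@3 MEM@4 WB@5
I1 sub r5 <- r2,r3: IF@2 ID@3 stall=0 (-) EX@4 MEM@5 WB@6
I2 sub r2 <- r3,r2: IF@3 ID@4 stall=0 (-) EX@5 MEM@6 WB@7
I3 mul r3 <- r5,r5: IF@4 ID@5 stall=1 (RAW on I1.r5 (WB@6)) EX@7 MEM@8 WB@9

Answer: 9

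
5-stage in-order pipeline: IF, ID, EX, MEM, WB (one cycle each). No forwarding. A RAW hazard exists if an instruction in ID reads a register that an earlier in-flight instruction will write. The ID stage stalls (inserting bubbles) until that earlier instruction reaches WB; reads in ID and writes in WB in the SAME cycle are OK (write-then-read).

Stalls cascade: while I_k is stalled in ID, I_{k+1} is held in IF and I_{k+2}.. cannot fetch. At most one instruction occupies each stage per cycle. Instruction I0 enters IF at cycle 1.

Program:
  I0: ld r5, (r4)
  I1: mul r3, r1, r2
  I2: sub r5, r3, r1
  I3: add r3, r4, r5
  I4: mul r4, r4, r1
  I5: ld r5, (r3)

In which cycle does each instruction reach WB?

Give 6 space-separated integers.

I0 ld r5 <- r4: IF@1 ID@2 stall=0 (-) EX@3 MEM@4 WB@5
I1 mul r3 <- r1,r2: IF@2 ID@3 stall=0 (-) EX@4 MEM@5 WB@6
I2 sub r5 <- r3,r1: IF@3 ID@4 stall=2 (RAW on I1.r3 (WB@6)) EX@7 MEM@8 WB@9
I3 add r3 <- r4,r5: IF@4 ID@7 stall=2 (RAW on I2.r5 (WB@9)) EX@10 MEM@11 WB@12
I4 mul r4 <- r4,r1: IF@7 ID@10 stall=0 (-) EX@11 MEM@12 WB@13
I5 ld r5 <- r3: IF@10 ID@11 stall=1 (RAW on I3.r3 (WB@12)) EX@13 MEM@14 WB@15

Answer: 5 6 9 12 13 15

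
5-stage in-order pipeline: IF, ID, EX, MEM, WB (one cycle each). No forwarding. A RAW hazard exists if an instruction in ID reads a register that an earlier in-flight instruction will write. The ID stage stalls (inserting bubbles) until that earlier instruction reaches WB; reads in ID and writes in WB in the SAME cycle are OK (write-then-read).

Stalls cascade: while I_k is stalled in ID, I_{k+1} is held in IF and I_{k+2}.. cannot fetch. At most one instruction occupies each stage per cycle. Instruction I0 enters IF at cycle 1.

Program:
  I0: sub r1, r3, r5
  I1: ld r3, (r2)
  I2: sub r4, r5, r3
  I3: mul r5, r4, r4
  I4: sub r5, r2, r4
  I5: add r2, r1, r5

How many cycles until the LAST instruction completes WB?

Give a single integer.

I0 sub r1 <- r3,r5: IF@1 ID@2 stall=0 (-) EX@3 MEM@4 WB@5
I1 ld r3 <- r2: IF@2 ID@3 stall=0 (-) EX@4 MEM@5 WB@6
I2 sub r4 <- r5,r3: IF@3 ID@4 stall=2 (RAW on I1.r3 (WB@6)) EX@7 MEM@8 WB@9
I3 mul r5 <- r4,r4: IF@4 ID@7 stall=2 (RAW on I2.r4 (WB@9)) EX@10 MEM@11 WB@12
I4 sub r5 <- r2,r4: IF@7 ID@10 stall=0 (-) EX@11 MEM@12 WB@13
I5 add r2 <- r1,r5: IF@10 ID@11 stall=2 (RAW on I4.r5 (WB@13)) EX@14 MEM@15 WB@16

Answer: 16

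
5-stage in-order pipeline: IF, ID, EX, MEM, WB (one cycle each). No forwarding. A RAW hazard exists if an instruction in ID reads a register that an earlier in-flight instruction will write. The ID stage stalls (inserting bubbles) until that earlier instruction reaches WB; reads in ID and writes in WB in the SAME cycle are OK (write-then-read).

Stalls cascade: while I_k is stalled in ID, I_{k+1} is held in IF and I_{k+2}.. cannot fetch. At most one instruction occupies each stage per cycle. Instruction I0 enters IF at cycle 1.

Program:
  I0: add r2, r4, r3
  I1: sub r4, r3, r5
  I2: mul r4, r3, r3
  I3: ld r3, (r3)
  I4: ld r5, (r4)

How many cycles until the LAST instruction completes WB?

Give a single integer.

I0 add r2 <- r4,r3: IF@1 ID@2 stall=0 (-) EX@3 MEM@4 WB@5
I1 sub r4 <- r3,r5: IF@2 ID@3 stall=0 (-) EX@4 MEM@5 WB@6
I2 mul r4 <- r3,r3: IF@3 ID@4 stall=0 (-) EX@5 MEM@6 WB@7
I3 ld r3 <- r3: IF@4 ID@5 stall=0 (-) EX@6 MEM@7 WB@8
I4 ld r5 <- r4: IF@5 ID@6 stall=1 (RAW on I2.r4 (WB@7)) EX@8 MEM@9 WB@10

Answer: 10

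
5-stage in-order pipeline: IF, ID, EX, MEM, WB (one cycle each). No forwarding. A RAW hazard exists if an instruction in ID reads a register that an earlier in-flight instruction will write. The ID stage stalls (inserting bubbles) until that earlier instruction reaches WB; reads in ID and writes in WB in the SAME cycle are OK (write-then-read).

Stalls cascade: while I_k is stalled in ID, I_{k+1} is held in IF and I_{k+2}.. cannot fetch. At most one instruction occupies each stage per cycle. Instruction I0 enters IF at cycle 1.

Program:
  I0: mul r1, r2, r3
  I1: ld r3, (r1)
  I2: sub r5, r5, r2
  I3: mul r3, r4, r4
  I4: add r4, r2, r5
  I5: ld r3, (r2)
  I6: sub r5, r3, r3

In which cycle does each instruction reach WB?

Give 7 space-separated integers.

I0 mul r1 <- r2,r3: IF@1 ID@2 stall=0 (-) EX@3 MEM@4 WB@5
I1 ld r3 <- r1: IF@2 ID@3 stall=2 (RAW on I0.r1 (WB@5)) EX@6 MEM@7 WB@8
I2 sub r5 <- r5,r2: IF@3 ID@6 stall=0 (-) EX@7 MEM@8 WB@9
I3 mul r3 <- r4,r4: IF@6 ID@7 stall=0 (-) EX@8 MEM@9 WB@10
I4 add r4 <- r2,r5: IF@7 ID@8 stall=1 (RAW on I2.r5 (WB@9)) EX@10 MEM@11 WB@12
I5 ld r3 <- r2: IF@8 ID@10 stall=0 (-) EX@11 MEM@12 WB@13
I6 sub r5 <- r3,r3: IF@10 ID@11 stall=2 (RAW on I5.r3 (WB@13)) EX@14 MEM@15 WB@16

Answer: 5 8 9 10 12 13 16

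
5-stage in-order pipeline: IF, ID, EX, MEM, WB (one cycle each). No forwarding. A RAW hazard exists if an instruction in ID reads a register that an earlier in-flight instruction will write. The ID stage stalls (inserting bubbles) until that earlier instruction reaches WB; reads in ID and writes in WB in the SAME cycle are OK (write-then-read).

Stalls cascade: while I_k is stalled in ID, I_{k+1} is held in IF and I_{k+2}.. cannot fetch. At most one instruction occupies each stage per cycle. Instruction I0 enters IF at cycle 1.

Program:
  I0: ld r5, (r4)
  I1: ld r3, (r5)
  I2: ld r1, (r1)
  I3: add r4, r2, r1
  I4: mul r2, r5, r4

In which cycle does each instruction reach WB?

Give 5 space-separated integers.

I0 ld r5 <- r4: IF@1 ID@2 stall=0 (-) EX@3 MEM@4 WB@5
I1 ld r3 <- r5: IF@2 ID@3 stall=2 (RAW on I0.r5 (WB@5)) EX@6 MEM@7 WB@8
I2 ld r1 <- r1: IF@3 ID@6 stall=0 (-) EX@7 MEM@8 WB@9
I3 add r4 <- r2,r1: IF@6 ID@7 stall=2 (RAW on I2.r1 (WB@9)) EX@10 MEM@11 WB@12
I4 mul r2 <- r5,r4: IF@7 ID@10 stall=2 (RAW on I3.r4 (WB@12)) EX@13 MEM@14 WB@15

Answer: 5 8 9 12 15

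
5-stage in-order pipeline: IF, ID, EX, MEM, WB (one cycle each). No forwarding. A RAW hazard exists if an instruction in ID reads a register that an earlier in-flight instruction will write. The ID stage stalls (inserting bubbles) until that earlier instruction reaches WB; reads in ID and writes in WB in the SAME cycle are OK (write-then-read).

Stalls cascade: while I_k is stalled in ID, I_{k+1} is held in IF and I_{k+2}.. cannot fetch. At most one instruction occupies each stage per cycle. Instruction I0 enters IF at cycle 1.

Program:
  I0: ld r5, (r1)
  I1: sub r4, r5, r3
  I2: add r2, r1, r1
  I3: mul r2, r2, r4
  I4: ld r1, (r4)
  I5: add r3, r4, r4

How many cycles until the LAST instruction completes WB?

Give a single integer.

I0 ld r5 <- r1: IF@1 ID@2 stall=0 (-) EX@3 MEM@4 WB@5
I1 sub r4 <- r5,r3: IF@2 ID@3 stall=2 (RAW on I0.r5 (WB@5)) EX@6 MEM@7 WB@8
I2 add r2 <- r1,r1: IF@3 ID@6 stall=0 (-) EX@7 MEM@8 WB@9
I3 mul r2 <- r2,r4: IF@6 ID@7 stall=2 (RAW on I2.r2 (WB@9)) EX@10 MEM@11 WB@12
I4 ld r1 <- r4: IF@7 ID@10 stall=0 (-) EX@11 MEM@12 WB@13
I5 add r3 <- r4,r4: IF@10 ID@11 stall=0 (-) EX@12 MEM@13 WB@14

Answer: 14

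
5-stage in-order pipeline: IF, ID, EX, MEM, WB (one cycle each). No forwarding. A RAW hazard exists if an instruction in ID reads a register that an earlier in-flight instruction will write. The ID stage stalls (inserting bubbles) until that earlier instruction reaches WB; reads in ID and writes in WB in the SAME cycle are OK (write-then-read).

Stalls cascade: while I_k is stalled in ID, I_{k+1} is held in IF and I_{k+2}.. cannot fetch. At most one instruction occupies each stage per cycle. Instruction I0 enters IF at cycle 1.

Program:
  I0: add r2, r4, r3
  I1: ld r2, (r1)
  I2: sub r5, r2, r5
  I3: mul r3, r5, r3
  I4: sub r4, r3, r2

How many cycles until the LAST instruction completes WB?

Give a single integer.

Answer: 15

Derivation:
I0 add r2 <- r4,r3: IF@1 ID@2 stall=0 (-) EX@3 MEM@4 WB@5
I1 ld r2 <- r1: IF@2 ID@3 stall=0 (-) EX@4 MEM@5 WB@6
I2 sub r5 <- r2,r5: IF@3 ID@4 stall=2 (RAW on I1.r2 (WB@6)) EX@7 MEM@8 WB@9
I3 mul r3 <- r5,r3: IF@4 ID@7 stall=2 (RAW on I2.r5 (WB@9)) EX@10 MEM@11 WB@12
I4 sub r4 <- r3,r2: IF@7 ID@10 stall=2 (RAW on I3.r3 (WB@12)) EX@13 MEM@14 WB@15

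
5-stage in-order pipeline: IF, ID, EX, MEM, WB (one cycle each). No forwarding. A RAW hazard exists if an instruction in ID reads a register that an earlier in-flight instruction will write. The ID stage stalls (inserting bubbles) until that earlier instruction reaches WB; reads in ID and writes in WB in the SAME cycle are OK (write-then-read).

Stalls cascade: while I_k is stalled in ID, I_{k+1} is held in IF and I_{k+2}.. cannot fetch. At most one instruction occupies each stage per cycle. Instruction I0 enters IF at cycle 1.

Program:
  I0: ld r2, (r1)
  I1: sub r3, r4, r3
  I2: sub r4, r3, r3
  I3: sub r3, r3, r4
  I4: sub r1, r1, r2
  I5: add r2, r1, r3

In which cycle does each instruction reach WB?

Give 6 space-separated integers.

I0 ld r2 <- r1: IF@1 ID@2 stall=0 (-) EX@3 MEM@4 WB@5
I1 sub r3 <- r4,r3: IF@2 ID@3 stall=0 (-) EX@4 MEM@5 WB@6
I2 sub r4 <- r3,r3: IF@3 ID@4 stall=2 (RAW on I1.r3 (WB@6)) EX@7 MEM@8 WB@9
I3 sub r3 <- r3,r4: IF@4 ID@7 stall=2 (RAW on I2.r4 (WB@9)) EX@10 MEM@11 WB@12
I4 sub r1 <- r1,r2: IF@7 ID@10 stall=0 (-) EX@11 MEM@12 WB@13
I5 add r2 <- r1,r3: IF@10 ID@11 stall=2 (RAW on I4.r1 (WB@13)) EX@14 MEM@15 WB@16

Answer: 5 6 9 12 13 16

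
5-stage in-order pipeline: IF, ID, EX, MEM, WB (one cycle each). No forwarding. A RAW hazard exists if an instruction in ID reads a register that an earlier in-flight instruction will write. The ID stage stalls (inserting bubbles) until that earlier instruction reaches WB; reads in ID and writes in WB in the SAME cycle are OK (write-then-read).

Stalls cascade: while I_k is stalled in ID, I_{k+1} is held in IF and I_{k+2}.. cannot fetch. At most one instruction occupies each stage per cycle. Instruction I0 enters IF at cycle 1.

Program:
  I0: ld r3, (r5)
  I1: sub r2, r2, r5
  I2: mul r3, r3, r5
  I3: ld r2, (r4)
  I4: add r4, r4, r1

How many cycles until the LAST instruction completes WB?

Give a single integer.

Answer: 10

Derivation:
I0 ld r3 <- r5: IF@1 ID@2 stall=0 (-) EX@3 MEM@4 WB@5
I1 sub r2 <- r2,r5: IF@2 ID@3 stall=0 (-) EX@4 MEM@5 WB@6
I2 mul r3 <- r3,r5: IF@3 ID@4 stall=1 (RAW on I0.r3 (WB@5)) EX@6 MEM@7 WB@8
I3 ld r2 <- r4: IF@4 ID@6 stall=0 (-) EX@7 MEM@8 WB@9
I4 add r4 <- r4,r1: IF@6 ID@7 stall=0 (-) EX@8 MEM@9 WB@10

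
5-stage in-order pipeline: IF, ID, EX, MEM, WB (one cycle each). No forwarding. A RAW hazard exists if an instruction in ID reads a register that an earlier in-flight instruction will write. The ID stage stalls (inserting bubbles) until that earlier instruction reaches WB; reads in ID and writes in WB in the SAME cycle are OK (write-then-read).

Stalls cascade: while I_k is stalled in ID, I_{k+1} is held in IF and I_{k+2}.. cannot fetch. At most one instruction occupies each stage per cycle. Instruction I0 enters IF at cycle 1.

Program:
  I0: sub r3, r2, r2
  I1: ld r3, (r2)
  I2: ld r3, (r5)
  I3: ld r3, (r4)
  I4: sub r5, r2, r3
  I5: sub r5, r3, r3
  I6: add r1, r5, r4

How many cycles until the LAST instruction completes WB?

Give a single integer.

Answer: 15

Derivation:
I0 sub r3 <- r2,r2: IF@1 ID@2 stall=0 (-) EX@3 MEM@4 WB@5
I1 ld r3 <- r2: IF@2 ID@3 stall=0 (-) EX@4 MEM@5 WB@6
I2 ld r3 <- r5: IF@3 ID@4 stall=0 (-) EX@5 MEM@6 WB@7
I3 ld r3 <- r4: IF@4 ID@5 stall=0 (-) EX@6 MEM@7 WB@8
I4 sub r5 <- r2,r3: IF@5 ID@6 stall=2 (RAW on I3.r3 (WB@8)) EX@9 MEM@10 WB@11
I5 sub r5 <- r3,r3: IF@6 ID@9 stall=0 (-) EX@10 MEM@11 WB@12
I6 add r1 <- r5,r4: IF@9 ID@10 stall=2 (RAW on I5.r5 (WB@12)) EX@13 MEM@14 WB@15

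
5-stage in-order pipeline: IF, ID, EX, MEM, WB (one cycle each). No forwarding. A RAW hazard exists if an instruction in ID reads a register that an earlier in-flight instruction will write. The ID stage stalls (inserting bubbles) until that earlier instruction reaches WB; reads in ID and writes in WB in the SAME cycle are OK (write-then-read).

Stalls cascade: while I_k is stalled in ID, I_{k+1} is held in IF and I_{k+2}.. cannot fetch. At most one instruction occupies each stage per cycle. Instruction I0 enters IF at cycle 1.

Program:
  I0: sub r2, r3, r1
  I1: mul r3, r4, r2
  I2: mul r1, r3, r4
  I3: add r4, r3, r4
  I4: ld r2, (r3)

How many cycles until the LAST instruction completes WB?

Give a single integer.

Answer: 13

Derivation:
I0 sub r2 <- r3,r1: IF@1 ID@2 stall=0 (-) EX@3 MEM@4 WB@5
I1 mul r3 <- r4,r2: IF@2 ID@3 stall=2 (RAW on I0.r2 (WB@5)) EX@6 MEM@7 WB@8
I2 mul r1 <- r3,r4: IF@3 ID@6 stall=2 (RAW on I1.r3 (WB@8)) EX@9 MEM@10 WB@11
I3 add r4 <- r3,r4: IF@6 ID@9 stall=0 (-) EX@10 MEM@11 WB@12
I4 ld r2 <- r3: IF@9 ID@10 stall=0 (-) EX@11 MEM@12 WB@13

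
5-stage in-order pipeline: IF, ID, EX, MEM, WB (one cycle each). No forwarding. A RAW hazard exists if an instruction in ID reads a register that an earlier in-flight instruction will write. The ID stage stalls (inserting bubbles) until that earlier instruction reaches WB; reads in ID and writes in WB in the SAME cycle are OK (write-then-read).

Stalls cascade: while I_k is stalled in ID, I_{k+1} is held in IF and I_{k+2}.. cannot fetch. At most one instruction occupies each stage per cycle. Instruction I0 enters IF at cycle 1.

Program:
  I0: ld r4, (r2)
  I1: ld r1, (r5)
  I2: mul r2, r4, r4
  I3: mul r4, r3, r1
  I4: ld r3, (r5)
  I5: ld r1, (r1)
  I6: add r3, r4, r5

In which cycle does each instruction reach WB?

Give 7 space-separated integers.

Answer: 5 6 8 9 10 11 12

Derivation:
I0 ld r4 <- r2: IF@1 ID@2 stall=0 (-) EX@3 MEM@4 WB@5
I1 ld r1 <- r5: IF@2 ID@3 stall=0 (-) EX@4 MEM@5 WB@6
I2 mul r2 <- r4,r4: IF@3 ID@4 stall=1 (RAW on I0.r4 (WB@5)) EX@6 MEM@7 WB@8
I3 mul r4 <- r3,r1: IF@4 ID@6 stall=0 (-) EX@7 MEM@8 WB@9
I4 ld r3 <- r5: IF@6 ID@7 stall=0 (-) EX@8 MEM@9 WB@10
I5 ld r1 <- r1: IF@7 ID@8 stall=0 (-) EX@9 MEM@10 WB@11
I6 add r3 <- r4,r5: IF@8 ID@9 stall=0 (-) EX@10 MEM@11 WB@12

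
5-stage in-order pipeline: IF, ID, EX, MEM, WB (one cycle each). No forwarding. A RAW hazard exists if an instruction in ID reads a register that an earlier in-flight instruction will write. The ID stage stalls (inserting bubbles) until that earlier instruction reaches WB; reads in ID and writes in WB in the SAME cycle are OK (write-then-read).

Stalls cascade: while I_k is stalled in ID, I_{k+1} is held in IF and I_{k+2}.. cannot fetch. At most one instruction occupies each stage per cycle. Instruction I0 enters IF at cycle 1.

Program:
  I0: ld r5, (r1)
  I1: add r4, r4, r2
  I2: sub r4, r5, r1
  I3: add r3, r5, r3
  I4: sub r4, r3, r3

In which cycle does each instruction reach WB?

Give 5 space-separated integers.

I0 ld r5 <- r1: IF@1 ID@2 stall=0 (-) EX@3 MEM@4 WB@5
I1 add r4 <- r4,r2: IF@2 ID@3 stall=0 (-) EX@4 MEM@5 WB@6
I2 sub r4 <- r5,r1: IF@3 ID@4 stall=1 (RAW on I0.r5 (WB@5)) EX@6 MEM@7 WB@8
I3 add r3 <- r5,r3: IF@4 ID@6 stall=0 (-) EX@7 MEM@8 WB@9
I4 sub r4 <- r3,r3: IF@6 ID@7 stall=2 (RAW on I3.r3 (WB@9)) EX@10 MEM@11 WB@12

Answer: 5 6 8 9 12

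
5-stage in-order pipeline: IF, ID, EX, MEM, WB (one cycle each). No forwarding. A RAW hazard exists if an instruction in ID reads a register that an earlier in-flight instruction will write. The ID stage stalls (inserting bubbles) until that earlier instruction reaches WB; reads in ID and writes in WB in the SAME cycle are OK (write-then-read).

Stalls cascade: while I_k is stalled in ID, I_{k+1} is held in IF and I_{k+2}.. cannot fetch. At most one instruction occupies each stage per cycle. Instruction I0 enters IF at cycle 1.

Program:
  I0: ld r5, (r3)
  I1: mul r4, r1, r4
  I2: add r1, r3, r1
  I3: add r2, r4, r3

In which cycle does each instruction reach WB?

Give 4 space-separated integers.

I0 ld r5 <- r3: IF@1 ID@2 stall=0 (-) EX@3 MEM@4 WB@5
I1 mul r4 <- r1,r4: IF@2 ID@3 stall=0 (-) EX@4 MEM@5 WB@6
I2 add r1 <- r3,r1: IF@3 ID@4 stall=0 (-) EX@5 MEM@6 WB@7
I3 add r2 <- r4,r3: IF@4 ID@5 stall=1 (RAW on I1.r4 (WB@6)) EX@7 MEM@8 WB@9

Answer: 5 6 7 9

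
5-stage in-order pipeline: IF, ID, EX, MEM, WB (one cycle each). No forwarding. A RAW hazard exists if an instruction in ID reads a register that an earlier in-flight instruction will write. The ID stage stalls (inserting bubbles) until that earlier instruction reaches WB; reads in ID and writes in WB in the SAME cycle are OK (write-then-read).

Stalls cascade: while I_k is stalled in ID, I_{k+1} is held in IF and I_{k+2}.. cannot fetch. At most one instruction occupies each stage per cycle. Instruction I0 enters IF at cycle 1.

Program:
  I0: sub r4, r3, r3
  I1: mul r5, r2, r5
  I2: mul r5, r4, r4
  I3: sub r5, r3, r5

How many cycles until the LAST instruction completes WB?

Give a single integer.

Answer: 11

Derivation:
I0 sub r4 <- r3,r3: IF@1 ID@2 stall=0 (-) EX@3 MEM@4 WB@5
I1 mul r5 <- r2,r5: IF@2 ID@3 stall=0 (-) EX@4 MEM@5 WB@6
I2 mul r5 <- r4,r4: IF@3 ID@4 stall=1 (RAW on I0.r4 (WB@5)) EX@6 MEM@7 WB@8
I3 sub r5 <- r3,r5: IF@4 ID@6 stall=2 (RAW on I2.r5 (WB@8)) EX@9 MEM@10 WB@11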